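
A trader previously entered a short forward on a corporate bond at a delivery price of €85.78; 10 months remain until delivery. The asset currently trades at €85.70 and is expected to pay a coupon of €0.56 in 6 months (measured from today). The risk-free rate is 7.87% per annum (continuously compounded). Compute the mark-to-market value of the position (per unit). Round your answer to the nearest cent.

PV(remaining coupons) I = 0.56·e^(−0.0787·6/12) = 0.5384
Current forward F = (S − I)·e^(rT) = (85.70 − 0.5384)·e^(0.0787·10/12) = 85.1616 × 1.067782 = 90.9340
Value (long) = (F − K)·e^(−rT) = (90.9340 − 85.78) × 0.936521 = 4.8268
Short position value = −(long value) = -€4.83

-€4.83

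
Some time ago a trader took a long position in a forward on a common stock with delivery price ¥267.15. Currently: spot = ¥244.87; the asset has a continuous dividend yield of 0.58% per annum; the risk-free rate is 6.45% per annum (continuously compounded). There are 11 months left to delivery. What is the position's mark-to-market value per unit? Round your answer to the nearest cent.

-¥8.24

Current fair forward for the remaining 11 months: F = S·e^((r − q)·T), (r − q) = 0.0645 − 0.0058 = 0.0587
F = 244.87 · e^(0.0587 × 11/12) = 244.87 × 1.055282 = 258.4069
Value of long forward = (F − K)·e^(−rT) = (258.4069 − 267.15) · e^(−0.0645·11/12)
= -8.7431 × 0.942589 = -8.24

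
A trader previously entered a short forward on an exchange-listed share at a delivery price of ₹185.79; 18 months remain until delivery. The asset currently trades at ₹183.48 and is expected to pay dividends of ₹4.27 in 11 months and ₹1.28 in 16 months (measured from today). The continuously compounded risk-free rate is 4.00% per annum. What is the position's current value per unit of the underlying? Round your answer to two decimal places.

-₹3.18

PV(remaining dividends) I = 4.27·e^(−0.0400·11/12) + 1.28·e^(−0.0400·16/12) = 5.3298
Current forward F = (S − I)·e^(rT) = (183.48 − 5.3298)·e^(0.0400·18/12) = 178.1502 × 1.061837 = 189.1665
Value (long) = (F − K)·e^(−rT) = (189.1665 − 185.79) × 0.941765 = 3.1799
Short position value = −(long value) = -₹3.18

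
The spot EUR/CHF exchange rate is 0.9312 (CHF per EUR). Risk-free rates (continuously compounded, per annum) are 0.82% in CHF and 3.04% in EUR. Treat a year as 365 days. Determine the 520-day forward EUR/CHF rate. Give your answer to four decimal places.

0.9022

F = S·e^((r_CHF − r_EUR)T) = 0.9312 · e^((0.0082 − 0.0304) × 520/365)
= 0.9312 · e^-0.031627 = 0.9312 × 0.968868
F = 0.9022 CHF per EUR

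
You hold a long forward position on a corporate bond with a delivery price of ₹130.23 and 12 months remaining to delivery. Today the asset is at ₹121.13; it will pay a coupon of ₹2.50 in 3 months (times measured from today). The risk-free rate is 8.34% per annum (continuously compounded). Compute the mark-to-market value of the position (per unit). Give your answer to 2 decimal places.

PV(remaining coupons) I = 2.50·e^(−0.0834·3/12) = 2.4484
Current forward F = (S − I)·e^(rT) = (121.13 − 2.4484)·e^(0.0834·12/12) = 118.6816 × 1.086977 = 129.0042
Value (long) = (F − K)·e^(−rT) = (129.0042 − 130.23) × 0.919983 = -1.1277
Value = -₹1.13

-₹1.13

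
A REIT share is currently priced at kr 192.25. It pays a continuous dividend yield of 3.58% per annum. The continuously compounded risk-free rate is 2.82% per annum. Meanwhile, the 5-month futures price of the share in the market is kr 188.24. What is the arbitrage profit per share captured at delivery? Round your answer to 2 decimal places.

Fair futures: F* = S·e^(carry·T), with carry = (r − q) = 0.0282 − 0.0358 = -0.0076
F* = 192.25 · e^(-0.0076 × 5/12) = 192.25 · e^-0.003167 = 192.25 × 0.996838 = kr 191.6421
Market kr 188.24 < fair kr 191.6421: forward underpriced → reverse cash-and-carry (short spot, go long the forward).
At maturity, profit = |F_mkt − F*| = |188.24 − 191.6421| = kr 3.40 per share

kr 3.40 per share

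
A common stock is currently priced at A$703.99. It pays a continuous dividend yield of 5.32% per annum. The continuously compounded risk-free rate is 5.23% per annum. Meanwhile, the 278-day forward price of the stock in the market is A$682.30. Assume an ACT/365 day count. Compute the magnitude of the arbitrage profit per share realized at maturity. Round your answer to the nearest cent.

Fair forward: F* = S·e^(carry·T), with carry = (r − q) = 0.0523 − 0.0532 = -0.0009
F* = 703.99 · e^(-0.0009 × 278/365) = 703.99 · e^-0.000685 = 703.99 × 0.999315 = A$703.5078
Market A$682.30 < fair A$703.5078: forward underpriced → reverse cash-and-carry (short spot, go long the forward).
At maturity, profit = |F_mkt − F*| = |682.30 − 703.5078| = A$21.21 per share

A$21.21 per share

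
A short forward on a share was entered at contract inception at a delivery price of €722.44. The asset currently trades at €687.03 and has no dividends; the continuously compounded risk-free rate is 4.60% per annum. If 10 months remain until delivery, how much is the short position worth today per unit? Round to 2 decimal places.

Current fair forward for the remaining 10 months: F = S·e^(r·T), r = 0.0460
F = 687.03 · e^(0.0460 × 10/12) = 687.03 × 1.039078 = 713.8778
Value of long forward = (F − K)·e^(−rT) = (713.8778 − 722.44) · e^(−0.0460·10/12)
= -8.5622 × 0.962392 = -8.24
Short position value = −(long value) = €8.24

€8.24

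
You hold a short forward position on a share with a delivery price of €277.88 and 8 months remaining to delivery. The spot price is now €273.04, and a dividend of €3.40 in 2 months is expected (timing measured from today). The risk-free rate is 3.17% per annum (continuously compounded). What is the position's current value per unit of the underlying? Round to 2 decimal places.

€2.41

PV(remaining dividends) I = 3.40·e^(−0.0317·2/12) = 3.3821
Current forward F = (S − I)·e^(rT) = (273.04 − 3.3821)·e^(0.0317·8/12) = 269.6579 × 1.021358 = 275.4173
Value (long) = (F − K)·e^(−rT) = (275.4173 − 277.88) × 0.979088 = -2.4112
Short position value = −(long value) = €2.41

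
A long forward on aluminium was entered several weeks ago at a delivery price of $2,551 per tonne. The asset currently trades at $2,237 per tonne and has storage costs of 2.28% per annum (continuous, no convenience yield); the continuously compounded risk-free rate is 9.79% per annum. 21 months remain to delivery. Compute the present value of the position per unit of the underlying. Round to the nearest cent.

$178.72 per tonne

Current fair forward for the remaining 21 months: F = S·e^((r + u)·T), (r + u) = 0.0979 + 0.0228 = 0.1207
F = 2237 · e^(0.1207 × 21/12) = 2237 × 1.23519024 = 2763.1206
Value of long forward = (F − K)·e^(−rT) = (2763.1206 − 2551) · e^(−0.0979·21/12)
= 212.1206 × 0.84254770 = 178.72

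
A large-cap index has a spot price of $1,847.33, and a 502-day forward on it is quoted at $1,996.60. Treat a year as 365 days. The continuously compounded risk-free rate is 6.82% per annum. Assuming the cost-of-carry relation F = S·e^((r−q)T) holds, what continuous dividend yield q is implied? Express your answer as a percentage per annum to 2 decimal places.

From F = S·e^((r−q)T): (r − q) = ln(F/S)/T
ln(1996.60/1847.33) = ln(1.080803) = 0.077704
(r − q) = 0.077704 / (502/365) = 0.056498
q = r − ln(F/S)/T = 0.0682 − 0.056498 = 0.011702
q = 1.17%

1.17%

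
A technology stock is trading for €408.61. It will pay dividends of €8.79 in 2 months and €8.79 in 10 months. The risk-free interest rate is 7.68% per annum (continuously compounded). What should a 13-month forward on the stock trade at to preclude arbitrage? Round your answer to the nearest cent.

€425.67

PV(dividends) I = 8.79·e^(−0.0768·2/12) + 8.79·e^(−0.0768·10/12)
I = 8.6782 + 8.2451 = 16.9233
F = (S − I)·e^(rT) = (408.61 − 16.9233) · e^(0.0768·13/12)
= 391.6867 · e^0.083200 = 391.6867 × 1.086759 = €425.67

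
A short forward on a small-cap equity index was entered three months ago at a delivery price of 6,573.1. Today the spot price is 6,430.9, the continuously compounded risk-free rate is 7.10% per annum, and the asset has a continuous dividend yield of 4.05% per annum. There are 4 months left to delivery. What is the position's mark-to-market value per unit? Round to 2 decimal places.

74.70

Current fair forward for the remaining 4 months: F = S·e^((r − q)·T), (r − q) = 0.0710 − 0.0405 = 0.0305
F = 6430.9 · e^(0.0305 × 4/12) = 6430.9 × 1.01021852 = 6496.6143
Value of long forward = (F − K)·e^(−rT) = (6496.6143 − 6573.1) · e^(−0.0710·4/12)
= -76.4857 × 0.97661119 = -74.70
Short position value = −(long value) = 74.70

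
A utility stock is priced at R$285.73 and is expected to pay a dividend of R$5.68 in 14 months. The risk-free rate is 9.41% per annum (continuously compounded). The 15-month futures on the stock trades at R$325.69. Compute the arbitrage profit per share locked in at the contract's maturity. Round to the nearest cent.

R$10.02 per share

PV(dividends) I = 5.68·e^(−0.0941·14/12) = 5.0894
Fair futures F* = (S − I)·e^(rT) = (285.73 − 5.0894)·e^0.117625 = 280.6406 × 1.124822 = 315.6707
Market R$325.69 > fair 315.6707: forward overpriced → cash-and-carry (borrow at r, buy the stock and collect the dividends, short the forward).
Profit at T = |F_mkt − F*| = |325.69 − 315.6707| = R$10.02 per share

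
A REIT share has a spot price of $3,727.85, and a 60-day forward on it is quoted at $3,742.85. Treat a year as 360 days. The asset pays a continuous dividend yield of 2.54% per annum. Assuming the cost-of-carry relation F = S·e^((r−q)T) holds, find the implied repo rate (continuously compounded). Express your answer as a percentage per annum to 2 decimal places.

4.95%

From F = S·e^((r−q)T): (r − q) = ln(F/S)/T
ln(3742.85/3727.85) = ln(1.004024) = 0.004016
(r − q) = 0.004016 / (60/360) = 0.024096
r = ln(F/S)/T + q = 0.024096 + 0.0254 = 0.049496
r = 4.95%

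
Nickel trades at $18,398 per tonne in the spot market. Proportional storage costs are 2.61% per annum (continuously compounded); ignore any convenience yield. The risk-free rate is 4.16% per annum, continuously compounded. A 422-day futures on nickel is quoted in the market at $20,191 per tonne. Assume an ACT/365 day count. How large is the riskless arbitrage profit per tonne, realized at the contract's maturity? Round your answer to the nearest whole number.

$295 per tonne

Fair futures: F* = S·e^(carry·T), with carry = (r + u) = 0.0416 + 0.0261 = 0.0677
F* = 18398 · e^(0.0677 × 422/365) = 18398 · e^0.078272 = 18398 × 1.081417 = $19895.9100
Market $20191 > fair $19895.9100: forward overpriced → cash-and-carry (buy spot, short the forward).
At maturity, profit = |F_mkt − F*| = |20191 − 19895.9100| = $295 per tonne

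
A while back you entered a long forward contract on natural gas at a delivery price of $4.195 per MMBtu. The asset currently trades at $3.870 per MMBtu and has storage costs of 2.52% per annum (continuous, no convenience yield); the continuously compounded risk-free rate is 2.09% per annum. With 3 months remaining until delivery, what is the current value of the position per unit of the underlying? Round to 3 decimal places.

Current fair forward for the remaining 3 months: F = S·e^((r + u)·T), (r + u) = 0.0209 + 0.0252 = 0.0461
F = 3.870 · e^(0.0461 × 3/12) = 3.870 × 1.011592 = 3.9149
Value of long forward = (F − K)·e^(−rT) = (3.9149 − 4.195) · e^(−0.0209·3/12)
= -0.2801 × 0.994789 = -0.279

-$0.279 per MMBtu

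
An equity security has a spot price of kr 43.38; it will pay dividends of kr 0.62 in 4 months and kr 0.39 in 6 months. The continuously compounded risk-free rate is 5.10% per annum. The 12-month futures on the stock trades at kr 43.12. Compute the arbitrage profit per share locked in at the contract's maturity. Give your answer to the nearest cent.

kr 1.49 per share

PV(dividends) I = 0.62·e^(−0.0510·4/12) + 0.39·e^(−0.0510·6/12) = 0.9897
Fair futures F* = (S − I)·e^(rT) = (43.38 − 0.9897)·e^0.051000 = 42.3903 × 1.052323 = 44.6083
Market kr 43.12 < fair 44.6083: forward underpriced → reverse cash-and-carry (short the stock, invest proceeds at r, pay the dividends, go long the forward).
Profit at T = |F_mkt − F*| = |43.12 − 44.6083| = kr 1.49 per share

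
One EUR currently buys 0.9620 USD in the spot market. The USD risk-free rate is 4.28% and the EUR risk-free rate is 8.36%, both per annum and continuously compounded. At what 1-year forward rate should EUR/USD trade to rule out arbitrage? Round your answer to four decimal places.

F = S·e^((r_USD − r_EUR)T) = 0.9620 · e^((0.0428 − 0.0836) × 12/12)
= 0.9620 · e^-0.040800 = 0.9620 × 0.960021
F = 0.9235 USD per EUR

0.9235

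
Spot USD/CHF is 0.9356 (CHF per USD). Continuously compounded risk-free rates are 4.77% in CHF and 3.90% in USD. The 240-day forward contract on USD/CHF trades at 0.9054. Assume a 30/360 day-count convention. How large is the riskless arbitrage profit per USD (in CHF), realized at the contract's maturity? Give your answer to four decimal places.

0.0356 per USD (in CHF)

Fair forward: F* = S·e^(carry·T), with carry = (r_CHF − r_USD) = 0.0477 − 0.0390 = 0.0087
F* = 0.9356 · e^(0.0087 × 240/360) = 0.9356 · e^0.005800 = 0.9356 × 1.005817 = 0.9410
Market 0.9054 < fair 0.9410: forward underpriced → reverse cash-and-carry (short spot, go long the forward).
At maturity, profit = |F_mkt − F*| = |0.9054 − 0.9410| = 0.0356 per USD (in CHF)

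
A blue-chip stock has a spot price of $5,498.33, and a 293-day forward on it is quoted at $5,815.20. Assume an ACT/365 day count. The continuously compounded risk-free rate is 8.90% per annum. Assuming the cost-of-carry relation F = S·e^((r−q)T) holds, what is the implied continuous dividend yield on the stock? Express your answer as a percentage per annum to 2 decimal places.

From F = S·e^((r−q)T): (r − q) = ln(F/S)/T
ln(5815.20/5498.33) = ln(1.057630) = 0.056031
(r − q) = 0.056031 / (293/365) = 0.069800
q = r − ln(F/S)/T = 0.0890 − 0.069800 = 0.019200
q = 1.92%

1.92%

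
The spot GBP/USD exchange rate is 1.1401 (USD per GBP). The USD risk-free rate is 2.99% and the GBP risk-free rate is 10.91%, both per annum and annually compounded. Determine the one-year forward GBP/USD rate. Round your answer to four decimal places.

1.0587

By covered interest parity, F = S · (1+r_USD)^T / (1+r_GBP)^T
= 1.1401 × 1.029900 / 1.109100 = 1.1401 × 0.928591
F = 1.0587 USD per GBP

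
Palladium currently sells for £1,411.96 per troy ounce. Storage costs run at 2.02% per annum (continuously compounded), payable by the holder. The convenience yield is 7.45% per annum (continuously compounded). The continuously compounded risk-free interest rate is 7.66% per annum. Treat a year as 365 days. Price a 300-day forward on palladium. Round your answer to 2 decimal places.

£1,438.08 per troy ounce

Net carry = r + u − y = 0.0766 + 0.0202 − 0.0745 = 0.0223
F = S·e^((r+u−y)T) = 1411.96 · e^(0.0223 × 300/365) = 1411.96 · e^0.01832877
= 1411.96 × 1.01849777 = £1,438.08 per troy ounce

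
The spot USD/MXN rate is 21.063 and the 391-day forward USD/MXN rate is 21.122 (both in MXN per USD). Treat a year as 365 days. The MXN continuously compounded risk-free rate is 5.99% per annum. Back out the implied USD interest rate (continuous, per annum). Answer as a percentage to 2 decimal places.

5.73%

F = S·e^((r_MXN − r_USD)T) ⇒ r_USD = r_MXN − ln(F/S)/T
ln(21.122/21.063) = 0.002797; /(391/365) = 0.002611
r_USD = 0.0599 − 0.002611 = 0.057289
r_USD = 5.73%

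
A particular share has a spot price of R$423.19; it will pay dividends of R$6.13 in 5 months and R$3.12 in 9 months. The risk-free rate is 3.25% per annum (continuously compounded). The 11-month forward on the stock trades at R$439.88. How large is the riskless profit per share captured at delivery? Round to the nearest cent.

PV(dividends) I = 6.13·e^(−0.0325·5/12) + 3.12·e^(−0.0325·9/12) = 9.0924
Fair forward F* = (S − I)·e^(rT) = (423.19 − 9.0924)·e^0.029792 = 414.0976 × 1.030240 = 426.6199
Market R$439.88 > fair 426.6199: forward overpriced → cash-and-carry (borrow at r, buy the stock and collect the dividends, short the forward).
Profit at T = |F_mkt − F*| = |439.88 − 426.6199| = R$13.26 per share

R$13.26 per share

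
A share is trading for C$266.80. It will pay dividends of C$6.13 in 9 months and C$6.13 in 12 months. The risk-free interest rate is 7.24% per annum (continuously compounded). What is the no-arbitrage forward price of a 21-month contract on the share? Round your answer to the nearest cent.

PV(dividends) I = 6.13·e^(−0.0724·9/12) + 6.13·e^(−0.0724·12/12)
I = 5.8060 + 5.7019 = 11.5079
F = (S − I)·e^(rT) = (266.80 − 11.5079) · e^(0.0724·21/12)
= 255.2921 · e^0.126700 = 255.2921 × 1.135076 = C$289.78

C$289.78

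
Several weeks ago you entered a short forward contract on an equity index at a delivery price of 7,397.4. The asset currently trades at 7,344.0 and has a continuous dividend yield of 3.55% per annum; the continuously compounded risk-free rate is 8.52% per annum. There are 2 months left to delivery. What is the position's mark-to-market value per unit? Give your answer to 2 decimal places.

Current fair forward for the remaining 2 months: F = S·e^((r − q)·T), (r − q) = 0.0852 − 0.0355 = 0.0497
F = 7344.0 · e^(0.0497 × 2/12) = 7344.0 × 1.00831774 = 7405.0855
Value of long forward = (F − K)·e^(−rT) = (7405.0855 − 7397.4) · e^(−0.0852·2/12)
= 7.6855 × 0.98590034 = 7.58
Short position value = −(long value) = -7.58

-7.58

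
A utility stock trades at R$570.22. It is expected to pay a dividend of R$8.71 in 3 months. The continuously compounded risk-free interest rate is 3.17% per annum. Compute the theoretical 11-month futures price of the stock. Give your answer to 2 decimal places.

PV(dividends) I = 8.71·e^(−0.0317·3/12)
I = 8.6412
F = (S − I)·e^(rT) = (570.22 − 8.6412) · e^(0.0317·11/12)
= 561.5788 · e^0.029058 = 561.5788 × 1.029484 = R$578.14

R$578.14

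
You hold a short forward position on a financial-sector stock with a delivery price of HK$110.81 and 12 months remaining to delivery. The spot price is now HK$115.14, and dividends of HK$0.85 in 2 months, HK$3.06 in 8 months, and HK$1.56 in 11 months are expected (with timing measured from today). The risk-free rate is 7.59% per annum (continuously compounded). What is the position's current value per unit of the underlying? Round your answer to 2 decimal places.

PV(remaining dividends) I = 0.85·e^(−0.0759·2/12) + 3.06·e^(−0.0759·8/12) + 1.56·e^(−0.0759·11/12) = 5.2035
Current forward F = (S − I)·e^(rT) = (115.14 − 5.2035)·e^(0.0759·12/12) = 109.9365 × 1.078855 = 118.6055
Value (long) = (F − K)·e^(−rT) = (118.6055 − 110.81) × 0.926909 = 7.2257
Short position value = −(long value) = -HK$7.23

-HK$7.23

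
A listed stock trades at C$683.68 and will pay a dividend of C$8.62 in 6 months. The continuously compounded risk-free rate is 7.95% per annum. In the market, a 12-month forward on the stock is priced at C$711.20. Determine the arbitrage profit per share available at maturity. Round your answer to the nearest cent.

C$20.08 per share

PV(dividends) I = 8.62·e^(−0.0795·6/12) = 8.2841
Fair forward F* = (S − I)·e^(rT) = (683.68 − 8.2841)·e^0.079500 = 675.3959 × 1.082746 = 731.2822
Market C$711.20 < fair 731.2822: forward underpriced → reverse cash-and-carry (short the stock, invest proceeds at r, pay the dividends, go long the forward).
Profit at T = |F_mkt − F*| = |711.20 − 731.2822| = C$20.08 per share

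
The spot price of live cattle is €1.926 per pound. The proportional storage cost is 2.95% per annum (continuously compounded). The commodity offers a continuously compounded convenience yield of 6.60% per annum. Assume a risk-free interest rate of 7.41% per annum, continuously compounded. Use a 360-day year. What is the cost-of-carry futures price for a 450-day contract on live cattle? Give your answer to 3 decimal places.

Net carry = r + u − y = 0.0741 + 0.0295 − 0.0660 = 0.0376
F = S·e^((r+u−y)T) = 1.926 · e^(0.0376 × 450/360) = 1.926 · e^0.047000
= 1.926 × 1.048122 = €2.019 per pound

€2.019 per pound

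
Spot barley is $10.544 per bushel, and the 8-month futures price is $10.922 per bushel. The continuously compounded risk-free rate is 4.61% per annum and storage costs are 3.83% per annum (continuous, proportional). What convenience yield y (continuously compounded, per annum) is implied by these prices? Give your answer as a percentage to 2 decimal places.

3.16%

F = S·e^((r+u−y)T) ⇒ (r+u−y) = ln(F/S)/T
ln(10.922/10.544) = 0.035222; /T ⇒ 0.052833
y = r + u − ln(F/S)/T = 0.0461 + 0.0383 − 0.052833 = 0.031567
y = 3.16%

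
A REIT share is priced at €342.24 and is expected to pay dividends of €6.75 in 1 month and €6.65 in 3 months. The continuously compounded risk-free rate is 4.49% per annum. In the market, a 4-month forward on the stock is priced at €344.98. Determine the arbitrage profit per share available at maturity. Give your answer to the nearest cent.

€11.08 per share

PV(dividends) I = 6.75·e^(−0.0449·1/12) + 6.65·e^(−0.0449·3/12) = 13.3006
Fair forward F* = (S − I)·e^(rT) = (342.24 − 13.3006)·e^0.014967 = 328.9394 × 1.015080 = 333.8998
Market €344.98 > fair 333.8998: forward overpriced → cash-and-carry (borrow at r, buy the stock and collect the dividends, short the forward).
Profit at T = |F_mkt − F*| = |344.98 − 333.8998| = €11.08 per share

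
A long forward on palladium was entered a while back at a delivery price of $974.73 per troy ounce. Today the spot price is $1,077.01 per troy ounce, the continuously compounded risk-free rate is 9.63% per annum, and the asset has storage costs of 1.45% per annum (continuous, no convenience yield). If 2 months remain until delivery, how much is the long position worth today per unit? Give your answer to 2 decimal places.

Current fair forward for the remaining 2 months: F = S·e^((r + u)·T), (r + u) = 0.0963 + 0.0145 = 0.1108
F = 1077.01 · e^(0.1108 × 2/12) = 1077.01 × 1.01863823 = 1097.0836
Value of long forward = (F − K)·e^(−rT) = (1097.0836 − 974.73) · e^(−0.0963·2/12)
= 122.3536 × 0.98407811 = 120.41

$120.41 per troy ounce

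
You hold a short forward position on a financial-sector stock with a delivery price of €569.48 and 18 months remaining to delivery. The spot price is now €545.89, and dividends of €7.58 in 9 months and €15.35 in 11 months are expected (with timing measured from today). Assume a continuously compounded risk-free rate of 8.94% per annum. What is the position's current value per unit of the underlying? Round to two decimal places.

PV(remaining dividends) I = 7.58·e^(−0.0894·9/12) + 15.35·e^(−0.0894·11/12) = 21.2307
Current forward F = (S − I)·e^(rT) = (545.89 − 21.2307)·e^(0.0894·18/12) = 524.6593 × 1.143507 = 599.9516
Value (long) = (F − K)·e^(−rT) = (599.9516 − 569.48) × 0.874503 = 26.6475
Short position value = −(long value) = -€26.65

-€26.65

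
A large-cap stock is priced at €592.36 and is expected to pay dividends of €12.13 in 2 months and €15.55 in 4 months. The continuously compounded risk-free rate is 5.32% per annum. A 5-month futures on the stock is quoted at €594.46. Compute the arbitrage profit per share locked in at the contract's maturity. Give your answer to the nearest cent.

PV(dividends) I = 12.13·e^(−0.0532·2/12) + 15.55·e^(−0.0532·4/12) = 27.2996
Fair futures F* = (S − I)·e^(rT) = (592.36 − 27.2996)·e^0.022167 = 565.0604 × 1.022415 = 577.7262
Market €594.46 > fair 577.7262: forward overpriced → cash-and-carry (borrow at r, buy the stock and collect the dividends, short the forward).
Profit at T = |F_mkt − F*| = |594.46 − 577.7262| = €16.73 per share

€16.73 per share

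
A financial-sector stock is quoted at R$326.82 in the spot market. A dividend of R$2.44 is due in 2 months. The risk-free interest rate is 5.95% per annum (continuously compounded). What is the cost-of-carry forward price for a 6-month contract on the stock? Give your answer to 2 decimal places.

R$334.20

PV(dividends) I = 2.44·e^(−0.0595·2/12)
I = 2.4159
F = (S − I)·e^(rT) = (326.82 − 2.4159) · e^(0.0595·6/12)
= 324.4041 · e^0.029750 = 324.4041 × 1.030197 = R$334.20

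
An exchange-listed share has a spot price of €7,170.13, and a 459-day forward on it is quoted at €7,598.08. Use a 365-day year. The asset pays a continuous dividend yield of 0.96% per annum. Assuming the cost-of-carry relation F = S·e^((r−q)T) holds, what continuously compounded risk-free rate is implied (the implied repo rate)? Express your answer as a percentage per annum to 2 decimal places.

From F = S·e^((r−q)T): (r − q) = ln(F/S)/T
ln(7598.08/7170.13) = ln(1.059685) = 0.057972
(r − q) = 0.057972 / (459/365) = 0.046100
r = ln(F/S)/T + q = 0.046100 + 0.0096 = 0.055700
r = 5.57%

5.57%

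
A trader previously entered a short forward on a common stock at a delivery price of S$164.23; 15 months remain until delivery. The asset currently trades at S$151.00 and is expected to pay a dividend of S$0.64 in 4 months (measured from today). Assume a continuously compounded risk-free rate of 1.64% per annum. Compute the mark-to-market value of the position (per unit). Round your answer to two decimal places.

PV(remaining dividends) I = 0.64·e^(−0.0164·4/12) = 0.6365
Current forward F = (S − I)·e^(rT) = (151.00 − 0.6365)·e^(0.0164·15/12) = 150.3635 × 1.020712 = 153.4778
Value (long) = (F − K)·e^(−rT) = (153.4778 − 164.23) × 0.979709 = -10.5340
Short position value = −(long value) = S$10.53

S$10.53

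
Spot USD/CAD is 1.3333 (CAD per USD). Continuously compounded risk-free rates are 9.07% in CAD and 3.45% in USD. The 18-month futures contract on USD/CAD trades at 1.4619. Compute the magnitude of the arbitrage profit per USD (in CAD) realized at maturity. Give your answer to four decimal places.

0.0113 per USD (in CAD)

Fair futures: F* = S·e^(carry·T), with carry = (r_CAD − r_USD) = 0.0907 − 0.0345 = 0.0562
F* = 1.3333 · e^(0.0562 × 18/12) = 1.3333 · e^0.084300 = 1.3333 × 1.087955 = 1.4506
Market 1.4619 > fair 1.4506: forward overpriced → cash-and-carry (buy spot, short the forward).
At maturity, profit = |F_mkt − F*| = |1.4619 − 1.4506| = 0.0113 per USD (in CAD)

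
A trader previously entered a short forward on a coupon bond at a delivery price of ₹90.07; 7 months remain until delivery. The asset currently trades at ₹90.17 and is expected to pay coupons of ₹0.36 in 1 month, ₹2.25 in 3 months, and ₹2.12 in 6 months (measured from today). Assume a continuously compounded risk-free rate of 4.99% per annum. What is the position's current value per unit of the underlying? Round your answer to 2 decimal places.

PV(remaining coupons) I = 0.36·e^(−0.0499·1/12) + 2.25·e^(−0.0499·3/12) + 2.12·e^(−0.0499·6/12) = 4.6484
Current forward F = (S − I)·e^(rT) = (90.17 − 4.6484)·e^(0.0499·7/12) = 85.5216 × 1.029536 = 88.0476
Value (long) = (F − K)·e^(−rT) = (88.0476 − 90.07) × 0.971311 = -1.9644
Short position value = −(long value) = ₹1.96

₹1.96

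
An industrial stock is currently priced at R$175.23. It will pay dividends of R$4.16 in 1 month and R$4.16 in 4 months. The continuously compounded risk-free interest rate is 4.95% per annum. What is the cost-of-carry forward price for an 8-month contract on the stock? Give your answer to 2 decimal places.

PV(dividends) I = 4.16·e^(−0.0495·1/12) + 4.16·e^(−0.0495·4/12)
I = 4.1429 + 4.0919 = 8.2348
F = (S − I)·e^(rT) = (175.23 − 8.2348) · e^(0.0495·8/12)
= 166.9952 · e^0.033000 = 166.9952 × 1.033551 = R$172.60

R$172.60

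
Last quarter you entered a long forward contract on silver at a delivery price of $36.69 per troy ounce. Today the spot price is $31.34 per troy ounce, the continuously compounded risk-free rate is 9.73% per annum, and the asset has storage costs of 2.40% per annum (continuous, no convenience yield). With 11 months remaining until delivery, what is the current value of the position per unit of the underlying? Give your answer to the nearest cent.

Current fair forward for the remaining 11 months: F = S·e^((r + u)·T), (r + u) = 0.0973 + 0.0240 = 0.1213
F = 31.34 · e^(0.1213 × 11/12) = 31.34 × 1.117609 = 35.0259
Value of long forward = (F − K)·e^(−rT) = (35.0259 − 36.69) · e^(−0.0973·11/12)
= -1.6641 × 0.914670 = -1.52

-$1.52 per troy ounce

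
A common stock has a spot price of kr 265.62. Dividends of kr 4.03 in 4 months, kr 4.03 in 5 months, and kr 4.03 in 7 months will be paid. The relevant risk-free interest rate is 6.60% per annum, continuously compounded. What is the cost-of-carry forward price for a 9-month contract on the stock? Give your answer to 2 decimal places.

PV(dividends) I = 4.03·e^(−0.0660·4/12) + 4.03·e^(−0.0660·5/12) + 4.03·e^(−0.0660·7/12)
I = 3.9423 + 3.9207 + 3.8778 = 11.7408
F = (S − I)·e^(rT) = (265.62 − 11.7408) · e^(0.0660·9/12)
= 253.8792 · e^0.049500 = 253.8792 × 1.050746 = kr 266.76

kr 266.76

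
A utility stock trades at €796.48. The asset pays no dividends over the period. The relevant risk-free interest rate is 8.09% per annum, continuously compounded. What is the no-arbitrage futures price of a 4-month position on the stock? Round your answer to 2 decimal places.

€818.25

F = S·e^(rT) = 796.48 · e^(0.0809 × 4/12)
= 796.48 · e^0.026967 = 796.48 × 1.027334
F = €818.25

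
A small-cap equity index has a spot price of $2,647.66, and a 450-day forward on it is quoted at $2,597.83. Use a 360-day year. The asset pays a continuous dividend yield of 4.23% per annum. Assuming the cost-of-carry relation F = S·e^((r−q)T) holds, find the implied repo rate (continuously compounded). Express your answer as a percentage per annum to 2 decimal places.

2.71%

From F = S·e^((r−q)T): (r − q) = ln(F/S)/T
ln(2597.83/2647.66) = ln(0.981180) = -0.018999
(r − q) = -0.018999 / (450/360) = -0.015199
r = ln(F/S)/T + q = -0.015199 + 0.0423 = 0.027101
r = 2.71%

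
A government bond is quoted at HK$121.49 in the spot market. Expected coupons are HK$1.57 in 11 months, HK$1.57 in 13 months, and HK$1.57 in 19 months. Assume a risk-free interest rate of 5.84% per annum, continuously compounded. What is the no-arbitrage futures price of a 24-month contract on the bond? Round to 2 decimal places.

HK$131.60

PV(coupons) I = 1.57·e^(−0.0584·11/12) + 1.57·e^(−0.0584·13/12) + 1.57·e^(−0.0584·19/12)
I = 1.4882 + 1.4737 + 1.4313 = 4.3932
F = (S − I)·e^(rT) = (121.49 − 4.3932) · e^(0.0584·24/12)
= 117.0968 · e^0.116800 = 117.0968 × 1.123895 = HK$131.60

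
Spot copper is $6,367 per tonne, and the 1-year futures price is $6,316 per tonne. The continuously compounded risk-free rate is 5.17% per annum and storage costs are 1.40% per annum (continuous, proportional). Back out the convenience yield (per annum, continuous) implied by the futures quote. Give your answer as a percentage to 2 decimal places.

F = S·e^((r+u−y)T) ⇒ (r+u−y) = ln(F/S)/T
ln(6316/6367) = -0.008042; /T ⇒ -0.008042
y = r + u − ln(F/S)/T = 0.0517 + 0.0140 + 0.008042 = 0.073742
y = 7.37%

7.37%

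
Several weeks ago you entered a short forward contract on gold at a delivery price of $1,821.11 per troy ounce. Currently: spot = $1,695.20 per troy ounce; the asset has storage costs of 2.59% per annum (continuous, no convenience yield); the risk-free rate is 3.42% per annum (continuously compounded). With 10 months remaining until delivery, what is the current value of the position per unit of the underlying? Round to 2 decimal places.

$37.76 per troy ounce

Current fair forward for the remaining 10 months: F = S·e^((r + u)·T), (r + u) = 0.0342 + 0.0259 = 0.0601
F = 1695.20 · e^(0.0601 × 10/12) = 1695.20 × 1.05135871 = 1782.2633
Value of long forward = (F − K)·e^(−rT) = (1782.2633 − 1821.11) · e^(−0.0342·10/12)
= -38.8467 × 0.97190229 = -37.76
Short position value = −(long value) = $37.76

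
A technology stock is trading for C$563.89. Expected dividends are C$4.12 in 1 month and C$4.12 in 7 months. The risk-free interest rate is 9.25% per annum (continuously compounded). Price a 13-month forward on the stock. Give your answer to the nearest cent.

C$614.49

PV(dividends) I = 4.12·e^(−0.0925·1/12) + 4.12·e^(−0.0925·7/12)
I = 4.0884 + 3.9036 = 7.9920
F = (S − I)·e^(rT) = (563.89 − 7.9920) · e^(0.0925·13/12)
= 555.8980 · e^0.100208 = 555.8980 × 1.105401 = C$614.49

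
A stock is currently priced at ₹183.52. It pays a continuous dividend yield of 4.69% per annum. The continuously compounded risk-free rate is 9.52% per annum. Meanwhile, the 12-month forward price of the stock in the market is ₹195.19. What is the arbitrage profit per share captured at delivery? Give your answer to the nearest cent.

₹2.59 per share

Fair forward: F* = S·e^(carry·T), with carry = (r − q) = 0.0952 − 0.0469 = 0.0483
F* = 183.52 · e^(0.0483 × 12/12) = 183.52 · e^0.048300 = 183.52 × 1.049485 = ₹192.6015
Market ₹195.19 > fair ₹192.6015: forward overpriced → cash-and-carry (buy spot, short the forward).
At maturity, profit = |F_mkt − F*| = |195.19 − 192.6015| = ₹2.59 per share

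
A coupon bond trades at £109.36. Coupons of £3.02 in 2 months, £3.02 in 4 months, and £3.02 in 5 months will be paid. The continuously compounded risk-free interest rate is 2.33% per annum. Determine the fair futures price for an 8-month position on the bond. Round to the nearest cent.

PV(coupons) I = 3.02·e^(−0.0233·2/12) + 3.02·e^(−0.0233·4/12) + 3.02·e^(−0.0233·5/12)
I = 3.0083 + 2.9966 + 2.9908 = 8.9957
F = (S − I)·e^(rT) = (109.36 − 8.9957) · e^(0.0233·8/12)
= 100.3643 · e^0.015533 = 100.3643 × 1.015654 = £101.94

£101.94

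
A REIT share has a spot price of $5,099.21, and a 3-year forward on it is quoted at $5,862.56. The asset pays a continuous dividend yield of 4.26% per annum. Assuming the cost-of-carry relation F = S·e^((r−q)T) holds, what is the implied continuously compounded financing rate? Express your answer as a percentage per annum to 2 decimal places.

From F = S·e^((r−q)T): (r − q) = ln(F/S)/T
ln(5862.56/5099.21) = ln(1.149700) = 0.139501
(r − q) = 0.139501 / (3) = 0.046500
r = ln(F/S)/T + q = 0.046500 + 0.0426 = 0.089100
r = 8.91%

8.91%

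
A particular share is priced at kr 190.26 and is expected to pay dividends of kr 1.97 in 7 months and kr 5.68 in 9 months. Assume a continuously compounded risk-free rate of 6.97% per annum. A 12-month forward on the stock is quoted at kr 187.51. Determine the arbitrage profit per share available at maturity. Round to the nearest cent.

kr 8.68 per share

PV(dividends) I = 1.97·e^(−0.0697·7/12) + 5.68·e^(−0.0697·9/12) = 7.2822
Fair forward F* = (S − I)·e^(rT) = (190.26 − 7.2822)·e^0.069700 = 182.9778 × 1.072186 = 196.1862
Market kr 187.51 < fair 196.1862: forward underpriced → reverse cash-and-carry (short the stock, invest proceeds at r, pay the dividends, go long the forward).
Profit at T = |F_mkt − F*| = |187.51 − 196.1862| = kr 8.68 per share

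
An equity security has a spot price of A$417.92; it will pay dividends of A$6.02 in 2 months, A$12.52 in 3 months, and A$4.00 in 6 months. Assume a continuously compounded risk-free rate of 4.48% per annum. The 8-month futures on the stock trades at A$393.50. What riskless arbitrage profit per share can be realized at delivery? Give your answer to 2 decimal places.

PV(dividends) I = 6.02·e^(−0.0448·2/12) + 12.52·e^(−0.0448·3/12) + 4.00·e^(−0.0448·6/12) = 22.2672
Fair futures F* = (S − I)·e^(rT) = (417.92 − 22.2672)·e^0.029867 = 395.6528 × 1.030317 = 407.6478
Market A$393.50 < fair 407.6478: forward underpriced → reverse cash-and-carry (short the stock, invest proceeds at r, pay the dividends, go long the forward).
Profit at T = |F_mkt − F*| = |393.50 − 407.6478| = A$14.15 per share

A$14.15 per share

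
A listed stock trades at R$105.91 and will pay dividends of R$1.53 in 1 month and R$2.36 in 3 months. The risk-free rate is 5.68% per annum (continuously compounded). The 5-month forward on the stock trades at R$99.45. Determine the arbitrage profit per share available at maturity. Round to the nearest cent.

R$5.05 per share

PV(dividends) I = 1.53·e^(−0.0568·1/12) + 2.36·e^(−0.0568·3/12) = 3.8495
Fair forward F* = (S − I)·e^(rT) = (105.91 − 3.8495)·e^0.023667 = 102.0605 × 1.023949 = 104.5047
Market R$99.45 < fair 104.5047: forward underpriced → reverse cash-and-carry (short the stock, invest proceeds at r, pay the dividends, go long the forward).
Profit at T = |F_mkt − F*| = |99.45 − 104.5047| = R$5.05 per share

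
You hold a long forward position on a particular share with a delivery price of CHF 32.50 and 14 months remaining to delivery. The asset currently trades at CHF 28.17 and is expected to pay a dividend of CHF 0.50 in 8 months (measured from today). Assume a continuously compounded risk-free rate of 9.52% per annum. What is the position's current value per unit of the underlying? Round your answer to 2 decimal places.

-CHF 1.38

PV(remaining dividends) I = 0.50·e^(−0.0952·8/12) = 0.4693
Current forward F = (S − I)·e^(rT) = (28.17 − 0.4693)·e^(0.0952·14/12) = 27.7007 × 1.117469 = 30.9547
Value (long) = (F − K)·e^(−rT) = (30.9547 − 32.50) × 0.894879 = -1.3829
Value = -CHF 1.38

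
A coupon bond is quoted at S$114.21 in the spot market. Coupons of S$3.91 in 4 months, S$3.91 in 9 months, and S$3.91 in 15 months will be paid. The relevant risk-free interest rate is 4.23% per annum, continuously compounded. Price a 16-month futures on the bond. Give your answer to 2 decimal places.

S$108.83

PV(coupons) I = 3.91·e^(−0.0423·4/12) + 3.91·e^(−0.0423·9/12) + 3.91·e^(−0.0423·15/12)
I = 3.8553 + 3.7879 + 3.7086 = 11.3518
F = (S − I)·e^(rT) = (114.21 − 11.3518) · e^(0.0423·16/12)
= 102.8582 · e^0.056400 = 102.8582 × 1.058021 = S$108.83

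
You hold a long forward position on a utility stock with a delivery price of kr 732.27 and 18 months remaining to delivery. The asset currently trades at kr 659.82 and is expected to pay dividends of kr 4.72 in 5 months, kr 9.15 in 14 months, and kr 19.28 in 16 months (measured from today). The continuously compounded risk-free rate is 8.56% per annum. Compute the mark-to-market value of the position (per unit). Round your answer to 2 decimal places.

PV(remaining dividends) I = 4.72·e^(−0.0856·5/12) + 9.15·e^(−0.0856·14/12) + 19.28·e^(−0.0856·16/12) = 30.0354
Current forward F = (S − I)·e^(rT) = (659.82 − 30.0354)·e^(0.0856·18/12) = 629.7846 × 1.137008 = 716.0701
Value (long) = (F − K)·e^(−rT) = (716.0701 − 732.27) × 0.879502 = -14.2478
Value = -kr 14.25

-kr 14.25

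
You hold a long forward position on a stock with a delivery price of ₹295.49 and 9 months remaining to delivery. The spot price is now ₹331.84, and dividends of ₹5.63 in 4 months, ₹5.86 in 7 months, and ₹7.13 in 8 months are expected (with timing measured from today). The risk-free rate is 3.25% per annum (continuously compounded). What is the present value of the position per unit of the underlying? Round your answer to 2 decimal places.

₹25.17

PV(remaining dividends) I = 5.63·e^(−0.0325·4/12) + 5.86·e^(−0.0325·7/12) + 7.13·e^(−0.0325·8/12) = 18.2965
Current forward F = (S − I)·e^(rT) = (331.84 − 18.2965)·e^(0.0325·9/12) = 313.5435 × 1.024674 = 321.2799
Value (long) = (F − K)·e^(−rT) = (321.2799 − 295.49) × 0.975920 = 25.1689
Value = ₹25.17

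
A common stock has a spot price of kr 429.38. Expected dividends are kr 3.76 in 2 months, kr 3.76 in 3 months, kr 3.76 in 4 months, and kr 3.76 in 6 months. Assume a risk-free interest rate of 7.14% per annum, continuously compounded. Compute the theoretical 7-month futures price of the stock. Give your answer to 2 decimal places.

kr 432.31

PV(dividends) I = 3.76·e^(−0.0714·2/12) + 3.76·e^(−0.0714·3/12) + 3.76·e^(−0.0714·4/12) + 3.76·e^(−0.0714·6/12)
I = 3.7155 + 3.6935 + 3.6716 + 3.6281 = 14.7087
F = (S − I)·e^(rT) = (429.38 − 14.7087) · e^(0.0714·7/12)
= 414.6713 · e^0.041650 = 414.6713 × 1.042530 = kr 432.31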